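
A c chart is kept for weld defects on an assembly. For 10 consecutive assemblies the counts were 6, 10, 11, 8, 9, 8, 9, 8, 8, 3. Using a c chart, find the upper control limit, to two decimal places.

16.49

c̄ = (6 + 10 + 11 + 8 + 9 + 8 + 9 + 8 + 8 + 3) / 10 = 80 / 10 = 8.0000
UCL = c̄ + 3√c̄ = 8.0000 + 3 × √8.0000 = 8.0000 + 3 × 2.8284 = 16.4853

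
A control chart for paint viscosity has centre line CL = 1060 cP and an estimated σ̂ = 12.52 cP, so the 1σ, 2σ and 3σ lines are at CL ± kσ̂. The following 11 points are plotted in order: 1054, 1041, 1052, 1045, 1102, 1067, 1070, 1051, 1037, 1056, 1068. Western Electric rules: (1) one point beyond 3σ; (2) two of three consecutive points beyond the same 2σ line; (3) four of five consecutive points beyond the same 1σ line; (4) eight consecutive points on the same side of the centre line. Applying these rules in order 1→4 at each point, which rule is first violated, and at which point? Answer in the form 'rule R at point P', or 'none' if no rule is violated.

Zone of each point (C = within 1σ̂, B = 1σ̂–2σ̂, A = 2σ̂–3σ̂, * = beyond 3σ̂; sign = side of CL): 1:-C, 2:-B, 3:-C, 4:-B, 5:+*, 6:+C, 7:+C, 8:-C, 9:-B, 10:-C, 11:+C
Rule 1 (one point beyond the 3σ limits) is satisfied at point 5.

rule 1 at point 5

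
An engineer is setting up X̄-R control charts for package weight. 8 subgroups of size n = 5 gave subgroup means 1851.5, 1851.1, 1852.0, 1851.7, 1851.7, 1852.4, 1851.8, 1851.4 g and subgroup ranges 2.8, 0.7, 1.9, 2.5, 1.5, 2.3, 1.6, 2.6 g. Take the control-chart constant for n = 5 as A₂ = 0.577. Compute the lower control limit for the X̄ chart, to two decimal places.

1850.55

X̄̄ = (1851.5 + 1851.1 + 1852.0 + 1851.7 + 1851.7 + 1852.4 + 1851.8 + 1851.4) / 8 = 14813.6000 / 8 = 1851.7000
R̄ = (2.8 + 0.7 + 1.9 + 2.5 + 1.5 + 2.3 + 1.6 + 2.6) / 8 = 15.9000 / 8 = 1.9875
LCL = X̄̄ − A₂·R̄ = 1851.7000 − 0.577 × 1.9875 = 1850.5532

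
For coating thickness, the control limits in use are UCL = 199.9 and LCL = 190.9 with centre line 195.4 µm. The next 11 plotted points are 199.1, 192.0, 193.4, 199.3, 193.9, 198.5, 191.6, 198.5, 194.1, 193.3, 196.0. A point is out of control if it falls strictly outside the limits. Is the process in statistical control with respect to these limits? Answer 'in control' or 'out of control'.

in control

All 11 points lie within [190.9, 199.9].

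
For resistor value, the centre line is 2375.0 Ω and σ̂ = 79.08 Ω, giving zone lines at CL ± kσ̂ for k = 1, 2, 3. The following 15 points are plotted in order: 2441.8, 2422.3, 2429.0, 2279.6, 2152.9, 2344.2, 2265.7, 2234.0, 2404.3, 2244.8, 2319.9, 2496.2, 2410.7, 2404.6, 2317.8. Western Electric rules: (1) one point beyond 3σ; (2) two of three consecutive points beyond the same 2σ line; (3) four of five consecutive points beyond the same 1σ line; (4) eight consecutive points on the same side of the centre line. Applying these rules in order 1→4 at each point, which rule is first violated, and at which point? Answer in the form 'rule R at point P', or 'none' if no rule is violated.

Zone of each point (C = within 1σ̂, B = 1σ̂–2σ̂, A = 2σ̂–3σ̂, * = beyond 3σ̂; sign = side of CL): 1:+C, 2:+C, 3:+C, 4:-B, 5:-A, 6:-C, 7:-B, 8:-B, 9:+C, 10:-B, 11:-C, 12:+B, 13:+C, 14:+C, 15:-C
Rule 3 (four of five consecutive points beyond the same 1σ limit) is satisfied at point 8.

rule 3 at point 8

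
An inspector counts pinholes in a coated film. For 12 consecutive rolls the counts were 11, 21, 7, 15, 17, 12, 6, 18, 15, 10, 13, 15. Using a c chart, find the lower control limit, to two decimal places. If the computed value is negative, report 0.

2.38

c̄ = (11 + 21 + 7 + 15 + 17 + 12 + 6 + 18 + 15 + 10 + 13 + 15) / 12 = 160 / 12 = 13.3333
LCL = c̄ − 3√c̄ = 13.3333 − 3 × 3.6515 = 2.3789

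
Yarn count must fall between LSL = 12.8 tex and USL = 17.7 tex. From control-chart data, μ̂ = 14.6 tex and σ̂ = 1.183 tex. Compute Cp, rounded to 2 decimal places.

Cp = (USL − LSL) / (6σ̂) = (17.7 − 12.8) / (6 × 1.183) = 4.9000 / 7.0980 = 0.6903

0.69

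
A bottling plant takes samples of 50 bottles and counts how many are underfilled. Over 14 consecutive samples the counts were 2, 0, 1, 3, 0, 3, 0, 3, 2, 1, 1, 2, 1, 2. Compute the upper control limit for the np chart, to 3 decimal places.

p̄ = Σdᵢ / (k·n) = 21 / (14 × 50) = 0.03000
UCL = np̄ + 3·√(np̄(1−p̄)) = 1.5000 + 3 × √(1.5000×0.97000) = 1.5000 + 3 × 1.2062 = 5.1187

5.119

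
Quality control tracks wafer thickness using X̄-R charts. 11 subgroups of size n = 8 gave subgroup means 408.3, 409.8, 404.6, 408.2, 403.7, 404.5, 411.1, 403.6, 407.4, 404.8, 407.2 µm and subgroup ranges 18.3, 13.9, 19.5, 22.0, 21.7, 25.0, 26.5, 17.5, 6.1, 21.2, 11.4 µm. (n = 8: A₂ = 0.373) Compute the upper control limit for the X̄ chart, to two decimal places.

413.54

X̄̄ = (408.3 + 409.8 + 404.6 + 408.2 + 403.7 + 404.5 + 411.1 + 403.6 + 407.4 + 404.8 + 407.2) / 11 = 4473.2000 / 11 = 406.6545
R̄ = (18.3 + 13.9 + 19.5 + 22.0 + 21.7 + 25.0 + 26.5 + 17.5 + 6.1 + 21.2 + 11.4) / 11 = 203.1000 / 11 = 18.4636
UCL = X̄̄ + A₂·R̄ = 406.6545 + 0.373 × 18.4636 = 413.5415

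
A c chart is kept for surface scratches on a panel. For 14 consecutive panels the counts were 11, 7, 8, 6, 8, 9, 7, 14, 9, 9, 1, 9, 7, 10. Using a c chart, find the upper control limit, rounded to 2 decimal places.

c̄ = (11 + 7 + 8 + 6 + 8 + 9 + 7 + 14 + 9 + 9 + 1 + 9 + 7 + 10) / 14 = 115 / 14 = 8.2143
UCL = c̄ + 3√c̄ = 8.2143 + 3 × √8.2143 = 8.2143 + 3 × 2.8661 = 16.8125

16.81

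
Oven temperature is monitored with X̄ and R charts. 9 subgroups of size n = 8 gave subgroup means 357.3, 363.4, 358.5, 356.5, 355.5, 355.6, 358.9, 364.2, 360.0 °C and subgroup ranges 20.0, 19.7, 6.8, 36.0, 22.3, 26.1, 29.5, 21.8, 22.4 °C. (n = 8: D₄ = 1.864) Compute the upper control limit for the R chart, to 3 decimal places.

42.375

R̄ = (20.0 + 19.7 + 6.8 + 36.0 + 22.3 + 26.1 + 29.5 + 21.8 + 22.4) / 9 = 204.6000 / 9 = 22.7333
UCL_R = D₄·R̄ = 1.864 × 22.7333 = 42.3749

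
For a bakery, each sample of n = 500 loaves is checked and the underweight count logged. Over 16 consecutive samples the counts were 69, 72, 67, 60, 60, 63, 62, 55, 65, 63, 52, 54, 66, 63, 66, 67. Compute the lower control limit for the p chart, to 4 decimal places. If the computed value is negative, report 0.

0.0811

p̄ = Σdᵢ / (k·n) = 1004 / (16 × 500) = 0.12550
LCL = p̄ − 3·√(p̄(1−p̄)/n) = 0.12550 − 3 × 0.01482 = 0.08105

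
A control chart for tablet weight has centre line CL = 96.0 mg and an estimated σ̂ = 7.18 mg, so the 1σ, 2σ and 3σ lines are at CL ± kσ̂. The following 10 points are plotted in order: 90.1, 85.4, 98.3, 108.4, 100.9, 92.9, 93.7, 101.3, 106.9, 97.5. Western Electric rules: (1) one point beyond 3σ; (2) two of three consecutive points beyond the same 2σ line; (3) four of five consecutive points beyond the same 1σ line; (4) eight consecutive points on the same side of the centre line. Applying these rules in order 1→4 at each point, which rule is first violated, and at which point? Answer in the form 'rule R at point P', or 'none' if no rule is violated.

Zone of each point (C = within 1σ̂, B = 1σ̂–2σ̂, A = 2σ̂–3σ̂, * = beyond 3σ̂; sign = side of CL): 1:-C, 2:-B, 3:+C, 4:+B, 5:+C, 6:-C, 7:-C, 8:+C, 9:+B, 10:+C
No rule fires across all 10 points.

none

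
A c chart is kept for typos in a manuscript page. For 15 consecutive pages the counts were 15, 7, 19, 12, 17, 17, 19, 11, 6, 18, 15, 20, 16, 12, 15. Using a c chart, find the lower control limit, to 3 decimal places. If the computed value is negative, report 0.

3.137

c̄ = (15 + 7 + 19 + 12 + 17 + 17 + 19 + 11 + 6 + 18 + 15 + 20 + 16 + 12 + 15) / 15 = 219 / 15 = 14.6000
LCL = c̄ − 3√c̄ = 14.6000 − 3 × 3.8210 = 3.1370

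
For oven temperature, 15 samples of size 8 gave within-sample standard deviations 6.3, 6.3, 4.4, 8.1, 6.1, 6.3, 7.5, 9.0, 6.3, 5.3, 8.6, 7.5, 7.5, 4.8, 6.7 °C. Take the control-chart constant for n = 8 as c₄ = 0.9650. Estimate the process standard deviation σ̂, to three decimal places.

s̄ = (6.3 + 6.3 + 4.4 + 8.1 + 6.1 + 6.3 + 7.5 + 9.0 + 6.3 + 5.3 + 8.6 + 7.5 + 7.5 + 4.8 + 6.7) / 15 = 6.7133
σ̂ = s̄ / c₄ = 6.7133 / 0.9650 = 6.9568

6.957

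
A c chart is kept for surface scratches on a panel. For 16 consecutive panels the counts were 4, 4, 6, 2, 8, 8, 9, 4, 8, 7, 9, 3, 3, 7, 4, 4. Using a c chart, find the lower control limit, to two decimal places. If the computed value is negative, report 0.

c̄ = (4 + 4 + 6 + 2 + 8 + 8 + 9 + 4 + 8 + 7 + 9 + 3 + 3 + 7 + 4 + 4) / 16 = 90 / 16 = 5.6250
LCL = c̄ − 3√c̄ = 5.6250 − 3 × 2.3717 = -1.4901 → 0 (cannot be negative)

0.00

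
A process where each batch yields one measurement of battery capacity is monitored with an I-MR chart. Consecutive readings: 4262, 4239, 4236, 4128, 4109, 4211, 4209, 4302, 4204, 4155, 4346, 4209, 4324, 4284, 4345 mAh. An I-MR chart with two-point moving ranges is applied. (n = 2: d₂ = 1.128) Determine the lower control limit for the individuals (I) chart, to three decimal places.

4039.775

X̄ = (4262 + 4239 + 4236 + 4128 + 4109 + 4211 + 4209 + 4302 + 4204 + 4155 + 4346 + 4209 + 4324 + 4284 + 4345) / 15 = 4237.5333
Moving ranges: 23, 3, 108, 19, 102, 2, 93, 98, 49, 191, 137, 115, 40, 61; M̄R̄ = 1041.0000 / 14 = 74.3571
LCL = X̄ − 3·M̄R̄/d₂ = 4237.5333 − 3 × 74.3571 / 1.128 = 4039.7750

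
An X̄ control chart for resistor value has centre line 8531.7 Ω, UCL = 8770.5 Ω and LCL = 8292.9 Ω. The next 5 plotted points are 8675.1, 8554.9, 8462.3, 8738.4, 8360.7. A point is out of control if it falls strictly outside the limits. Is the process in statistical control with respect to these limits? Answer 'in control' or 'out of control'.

All 5 points lie within [8292.9, 8770.5].

in control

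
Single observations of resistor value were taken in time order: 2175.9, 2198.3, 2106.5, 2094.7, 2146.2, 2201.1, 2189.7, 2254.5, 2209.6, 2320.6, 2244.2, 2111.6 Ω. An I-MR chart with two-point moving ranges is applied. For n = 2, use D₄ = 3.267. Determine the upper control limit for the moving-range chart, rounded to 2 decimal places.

Moving ranges: 22.4, 91.8, 11.8, 51.5, 54.9, 11.4, 64.8, 44.9, 111.0, 76.4, 132.6; M̄R̄ = 673.5000 / 11 = 61.2273
UCL_MR = D₄·M̄R̄ = 3.267 × 61.2273 = 200.0295

200.03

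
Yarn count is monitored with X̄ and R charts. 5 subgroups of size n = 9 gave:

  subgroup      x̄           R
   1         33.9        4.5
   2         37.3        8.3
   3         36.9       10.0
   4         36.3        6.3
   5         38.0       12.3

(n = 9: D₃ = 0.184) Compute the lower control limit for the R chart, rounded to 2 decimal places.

1.52

R̄ = (4.5 + 8.3 + 10.0 + 6.3 + 12.3) / 5 = 41.4000 / 5 = 8.2800
LCL_R = D₃·R̄ = 0.184 × 8.2800 = 1.5235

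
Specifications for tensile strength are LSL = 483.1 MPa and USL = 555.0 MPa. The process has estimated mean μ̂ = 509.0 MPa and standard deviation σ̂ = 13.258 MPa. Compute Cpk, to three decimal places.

0.651

Cpu = (USL − μ̂) / (3σ̂) = (555.0 − 509.0) / (3 × 13.258) = 1.1565; Cpl = (μ̂ − LSL) / (3σ̂) = (509.0 − 483.1) / (3 × 13.258) = 0.6512; Cpk = min(Cpu, Cpl) = 0.6512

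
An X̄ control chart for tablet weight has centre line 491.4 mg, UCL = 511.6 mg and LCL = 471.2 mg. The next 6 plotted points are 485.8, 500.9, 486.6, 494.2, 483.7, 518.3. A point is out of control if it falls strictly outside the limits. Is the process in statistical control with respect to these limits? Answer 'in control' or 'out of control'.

out of control

Compare each point to [471.2, 511.6]: sample 6 = 518.3 > UCL.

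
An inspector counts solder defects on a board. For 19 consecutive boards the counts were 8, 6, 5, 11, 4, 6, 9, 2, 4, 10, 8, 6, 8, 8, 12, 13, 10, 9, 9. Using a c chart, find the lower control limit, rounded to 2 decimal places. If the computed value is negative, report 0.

c̄ = (8 + 6 + 5 + 11 + 4 + 6 + 9 + 2 + 4 + 10 + 8 + 6 + 8 + 8 + 12 + 13 + 10 + 9 + 9) / 19 = 148 / 19 = 7.7895
LCL = c̄ − 3√c̄ = 7.7895 − 3 × 2.7910 = -0.5834 → 0 (cannot be negative)

0.00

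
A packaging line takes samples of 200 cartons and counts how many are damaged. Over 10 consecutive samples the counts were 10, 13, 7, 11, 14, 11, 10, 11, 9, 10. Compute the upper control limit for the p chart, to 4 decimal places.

0.1005

p̄ = Σdᵢ / (k·n) = 106 / (10 × 200) = 0.05300
UCL = p̄ + 3·√(p̄(1−p̄)/n) = 0.05300 + 3 × √(0.05300×0.94700/200) = 0.05300 + 3 × 0.01584 = 0.10052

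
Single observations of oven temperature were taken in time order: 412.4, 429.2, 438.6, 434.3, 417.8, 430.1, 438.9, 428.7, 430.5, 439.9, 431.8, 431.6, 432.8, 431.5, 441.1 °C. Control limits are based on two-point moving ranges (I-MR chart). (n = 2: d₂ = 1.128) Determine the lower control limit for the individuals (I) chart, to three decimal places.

410.402

X̄ = (412.4 + 429.2 + 438.6 + 434.3 + 417.8 + 430.1 + 438.9 + 428.7 + 430.5 + 439.9 + 431.8 + 431.6 + 432.8 + 431.5 + 441.1) / 15 = 431.2800
Moving ranges: 16.8, 9.4, 4.3, 16.5, 12.3, 8.8, 10.2, 1.8, 9.4, 8.1, 0.2, 1.2, 1.3, 9.6; M̄R̄ = 109.9000 / 14 = 7.8500
LCL = X̄ − 3·M̄R̄/d₂ = 431.2800 − 3 × 7.8500 / 1.128 = 410.4023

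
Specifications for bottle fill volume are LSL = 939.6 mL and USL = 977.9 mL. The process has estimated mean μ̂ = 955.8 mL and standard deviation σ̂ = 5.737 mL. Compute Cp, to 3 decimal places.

Cp = (USL − LSL) / (6σ̂) = (977.9 − 939.6) / (6 × 5.737) = 38.3000 / 34.4220 = 1.1127

1.113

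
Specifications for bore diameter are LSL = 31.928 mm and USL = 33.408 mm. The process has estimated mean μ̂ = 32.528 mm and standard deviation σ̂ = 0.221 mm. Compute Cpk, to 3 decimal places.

0.905

Cpu = (USL − μ̂) / (3σ̂) = (33.408 − 32.528) / (3 × 0.221) = 1.3273; Cpl = (μ̂ − LSL) / (3σ̂) = (32.528 − 31.928) / (3 × 0.221) = 0.9050; Cpk = min(Cpu, Cpl) = 0.9050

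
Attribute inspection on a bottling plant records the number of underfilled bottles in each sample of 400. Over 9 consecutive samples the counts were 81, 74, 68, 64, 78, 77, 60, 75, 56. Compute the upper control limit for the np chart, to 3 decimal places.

93.174

p̄ = Σdᵢ / (k·n) = 633 / (9 × 400) = 0.17583
UCL = np̄ + 3·√(np̄(1−p̄)) = 70.3333 + 3 × √(70.3333×0.82417) = 70.3333 + 3 × 7.6136 = 93.1740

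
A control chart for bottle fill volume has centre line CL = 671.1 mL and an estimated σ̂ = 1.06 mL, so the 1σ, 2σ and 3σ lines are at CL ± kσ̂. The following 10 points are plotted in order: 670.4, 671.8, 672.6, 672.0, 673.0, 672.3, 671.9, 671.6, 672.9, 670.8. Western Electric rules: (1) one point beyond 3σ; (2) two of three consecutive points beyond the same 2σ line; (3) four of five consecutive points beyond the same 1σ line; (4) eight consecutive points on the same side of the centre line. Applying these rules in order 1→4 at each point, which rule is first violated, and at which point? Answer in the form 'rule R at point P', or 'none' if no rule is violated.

Zone of each point (C = within 1σ̂, B = 1σ̂–2σ̂, A = 2σ̂–3σ̂, * = beyond 3σ̂; sign = side of CL): 1:-C, 2:+C, 3:+B, 4:+C, 5:+B, 6:+B, 7:+C, 8:+C, 9:+B, 10:-C
Rule 4 (eight consecutive points on the same side of the centre line) is satisfied at point 9.

rule 4 at point 9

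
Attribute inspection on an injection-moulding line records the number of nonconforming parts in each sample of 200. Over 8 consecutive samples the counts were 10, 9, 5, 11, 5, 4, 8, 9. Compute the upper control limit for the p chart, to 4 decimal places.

p̄ = Σdᵢ / (k·n) = 61 / (8 × 200) = 0.03812
UCL = p̄ + 3·√(p̄(1−p̄)/n) = 0.03812 + 3 × √(0.03812×0.96188/200) = 0.03812 + 3 × 0.01354 = 0.07875

0.0787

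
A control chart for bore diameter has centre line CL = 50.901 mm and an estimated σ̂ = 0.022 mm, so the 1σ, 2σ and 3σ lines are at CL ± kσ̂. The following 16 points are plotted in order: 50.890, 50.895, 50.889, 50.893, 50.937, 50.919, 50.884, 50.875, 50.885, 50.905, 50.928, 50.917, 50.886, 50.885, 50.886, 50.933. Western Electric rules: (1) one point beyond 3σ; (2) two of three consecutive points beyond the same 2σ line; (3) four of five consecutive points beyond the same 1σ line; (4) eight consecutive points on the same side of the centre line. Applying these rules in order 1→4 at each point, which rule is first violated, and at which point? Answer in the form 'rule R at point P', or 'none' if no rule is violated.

none

Zone of each point (C = within 1σ̂, B = 1σ̂–2σ̂, A = 2σ̂–3σ̂, * = beyond 3σ̂; sign = side of CL): 1:-C, 2:-C, 3:-C, 4:-C, 5:+B, 6:+C, 7:-C, 8:-B, 9:-C, 10:+C, 11:+B, 12:+C, 13:-C, 14:-C, 15:-C, 16:+B
No rule fires across all 16 points.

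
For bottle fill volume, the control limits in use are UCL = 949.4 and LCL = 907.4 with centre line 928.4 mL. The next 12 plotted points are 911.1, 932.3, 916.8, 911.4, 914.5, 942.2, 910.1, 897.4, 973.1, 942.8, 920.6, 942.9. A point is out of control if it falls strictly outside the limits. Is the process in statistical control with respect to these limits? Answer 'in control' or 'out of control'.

out of control

Compare each point to [907.4, 949.4]: sample 8 = 897.4 < LCL; sample 9 = 973.1 > UCL.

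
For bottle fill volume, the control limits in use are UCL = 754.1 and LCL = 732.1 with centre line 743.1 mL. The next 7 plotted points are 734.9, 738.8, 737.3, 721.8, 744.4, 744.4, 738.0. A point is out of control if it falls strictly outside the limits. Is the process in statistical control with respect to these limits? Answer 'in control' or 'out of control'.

out of control

Compare each point to [732.1, 754.1]: sample 4 = 721.8 < LCL.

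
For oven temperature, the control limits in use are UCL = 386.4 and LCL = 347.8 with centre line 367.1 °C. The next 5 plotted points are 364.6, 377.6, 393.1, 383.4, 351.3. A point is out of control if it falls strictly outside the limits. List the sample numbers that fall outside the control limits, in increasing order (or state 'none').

3

Compare each point to [347.8, 386.4]: sample 3 = 393.1 > UCL.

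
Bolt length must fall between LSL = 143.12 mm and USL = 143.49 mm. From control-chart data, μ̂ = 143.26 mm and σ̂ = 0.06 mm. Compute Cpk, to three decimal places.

0.778

Cpu = (USL − μ̂) / (3σ̂) = (143.49 − 143.26) / (3 × 0.06) = 1.2778; Cpl = (μ̂ − LSL) / (3σ̂) = (143.26 − 143.12) / (3 × 0.06) = 0.7778; Cpk = min(Cpu, Cpl) = 0.7778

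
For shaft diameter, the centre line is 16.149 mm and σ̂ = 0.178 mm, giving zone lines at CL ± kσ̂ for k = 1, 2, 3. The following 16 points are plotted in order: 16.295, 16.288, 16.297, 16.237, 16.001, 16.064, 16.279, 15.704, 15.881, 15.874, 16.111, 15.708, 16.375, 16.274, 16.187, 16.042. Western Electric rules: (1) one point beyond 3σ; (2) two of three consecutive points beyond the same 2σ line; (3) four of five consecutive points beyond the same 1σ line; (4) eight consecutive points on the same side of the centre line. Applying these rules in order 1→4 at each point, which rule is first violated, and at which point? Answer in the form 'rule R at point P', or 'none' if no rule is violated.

Zone of each point (C = within 1σ̂, B = 1σ̂–2σ̂, A = 2σ̂–3σ̂, * = beyond 3σ̂; sign = side of CL): 1:+C, 2:+C, 3:+C, 4:+C, 5:-C, 6:-C, 7:+C, 8:-A, 9:-B, 10:-B, 11:-C, 12:-A, 13:+B, 14:+C, 15:+C, 16:-C
Rule 3 (four of five consecutive points beyond the same 1σ limit) is satisfied at point 12.

rule 3 at point 12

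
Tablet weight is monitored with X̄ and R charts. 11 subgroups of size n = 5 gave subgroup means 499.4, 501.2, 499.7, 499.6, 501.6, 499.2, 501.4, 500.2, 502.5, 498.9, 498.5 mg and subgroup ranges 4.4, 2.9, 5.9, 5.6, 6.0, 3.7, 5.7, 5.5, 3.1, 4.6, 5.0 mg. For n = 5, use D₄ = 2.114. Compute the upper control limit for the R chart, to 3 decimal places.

10.070

R̄ = (4.4 + 2.9 + 5.9 + 5.6 + 6.0 + 3.7 + 5.7 + 5.5 + 3.1 + 4.6 + 5.0) / 11 = 52.4000 / 11 = 4.7636
UCL_R = D₄·R̄ = 2.114 × 4.7636 = 10.0703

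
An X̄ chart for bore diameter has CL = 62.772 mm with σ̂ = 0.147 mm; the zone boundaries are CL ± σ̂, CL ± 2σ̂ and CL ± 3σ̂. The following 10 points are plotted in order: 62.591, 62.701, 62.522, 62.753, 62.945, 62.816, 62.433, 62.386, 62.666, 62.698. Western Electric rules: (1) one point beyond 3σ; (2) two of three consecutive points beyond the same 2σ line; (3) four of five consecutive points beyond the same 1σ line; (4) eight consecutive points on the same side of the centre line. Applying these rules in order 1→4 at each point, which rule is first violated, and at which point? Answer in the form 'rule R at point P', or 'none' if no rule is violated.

rule 2 at point 8

Zone of each point (C = within 1σ̂, B = 1σ̂–2σ̂, A = 2σ̂–3σ̂, * = beyond 3σ̂; sign = side of CL): 1:-B, 2:-C, 3:-B, 4:-C, 5:+B, 6:+C, 7:-A, 8:-A, 9:-C, 10:-C
Rule 2 (two of three consecutive points beyond the same 2σ limit) is satisfied at point 8.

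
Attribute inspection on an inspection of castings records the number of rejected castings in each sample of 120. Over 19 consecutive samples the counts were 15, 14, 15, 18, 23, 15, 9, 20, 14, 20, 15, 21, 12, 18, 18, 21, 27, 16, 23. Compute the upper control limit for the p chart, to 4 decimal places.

p̄ = Σdᵢ / (k·n) = 334 / (19 × 120) = 0.14649
UCL = p̄ + 3·√(p̄(1−p̄)/n) = 0.14649 + 3 × √(0.14649×0.85351/120) = 0.14649 + 3 × 0.03228 = 0.24333

0.2433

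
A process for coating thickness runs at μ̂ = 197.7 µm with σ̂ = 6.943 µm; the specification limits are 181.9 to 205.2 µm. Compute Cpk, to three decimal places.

Cpu = (USL − μ̂) / (3σ̂) = (205.2 − 197.7) / (3 × 6.943) = 0.3601; Cpl = (μ̂ − LSL) / (3σ̂) = (197.7 − 181.9) / (3 × 6.943) = 0.7586; Cpk = min(Cpu, Cpl) = 0.3601

0.360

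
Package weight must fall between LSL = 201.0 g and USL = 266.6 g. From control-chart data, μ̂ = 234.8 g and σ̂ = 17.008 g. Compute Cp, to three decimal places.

Cp = (USL − LSL) / (6σ̂) = (266.6 − 201.0) / (6 × 17.008) = 65.6000 / 102.0480 = 0.6428

0.643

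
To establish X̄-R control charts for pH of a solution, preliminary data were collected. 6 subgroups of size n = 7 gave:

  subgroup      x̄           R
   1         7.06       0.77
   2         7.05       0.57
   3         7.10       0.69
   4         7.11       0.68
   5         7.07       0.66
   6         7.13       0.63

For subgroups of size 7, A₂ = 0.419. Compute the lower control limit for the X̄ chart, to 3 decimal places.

X̄̄ = (7.06 + 7.05 + 7.10 + 7.11 + 7.07 + 7.13) / 6 = 42.5200 / 6 = 7.0867
R̄ = (0.77 + 0.57 + 0.69 + 0.68 + 0.66 + 0.63) / 6 = 4.0000 / 6 = 0.6667
LCL = X̄̄ − A₂·R̄ = 7.0867 − 0.419 × 0.6667 = 6.8073

6.807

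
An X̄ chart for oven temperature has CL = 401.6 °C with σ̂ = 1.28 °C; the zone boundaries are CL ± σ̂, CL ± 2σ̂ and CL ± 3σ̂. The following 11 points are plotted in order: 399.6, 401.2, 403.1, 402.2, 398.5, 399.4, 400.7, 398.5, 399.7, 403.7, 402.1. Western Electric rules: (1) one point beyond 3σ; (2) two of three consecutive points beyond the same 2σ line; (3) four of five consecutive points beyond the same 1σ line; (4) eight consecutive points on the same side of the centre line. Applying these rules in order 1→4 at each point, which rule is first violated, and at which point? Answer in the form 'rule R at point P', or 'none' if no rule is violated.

Zone of each point (C = within 1σ̂, B = 1σ̂–2σ̂, A = 2σ̂–3σ̂, * = beyond 3σ̂; sign = side of CL): 1:-B, 2:-C, 3:+B, 4:+C, 5:-A, 6:-B, 7:-C, 8:-A, 9:-B, 10:+B, 11:+C
Rule 3 (four of five consecutive points beyond the same 1σ limit) is satisfied at point 9.

rule 3 at point 9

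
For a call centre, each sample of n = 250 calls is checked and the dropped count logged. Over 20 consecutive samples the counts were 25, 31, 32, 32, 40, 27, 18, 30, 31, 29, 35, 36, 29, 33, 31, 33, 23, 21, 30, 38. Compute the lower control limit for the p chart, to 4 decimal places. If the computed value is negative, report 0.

p̄ = Σdᵢ / (k·n) = 604 / (20 × 250) = 0.12080
LCL = p̄ − 3·√(p̄(1−p̄)/n) = 0.12080 − 3 × 0.02061 = 0.05897

0.0590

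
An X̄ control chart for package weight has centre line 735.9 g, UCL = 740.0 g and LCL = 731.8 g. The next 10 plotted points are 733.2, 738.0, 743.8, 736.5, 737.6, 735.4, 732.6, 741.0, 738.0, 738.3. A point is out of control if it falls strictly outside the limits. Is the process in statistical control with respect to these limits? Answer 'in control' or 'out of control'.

out of control

Compare each point to [731.8, 740.0]: sample 3 = 743.8 > UCL; sample 8 = 741.0 > UCL.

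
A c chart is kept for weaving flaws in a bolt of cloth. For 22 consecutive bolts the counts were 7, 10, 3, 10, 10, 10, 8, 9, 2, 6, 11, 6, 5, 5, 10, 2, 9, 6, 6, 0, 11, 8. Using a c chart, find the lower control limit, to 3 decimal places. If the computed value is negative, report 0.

c̄ = (7 + 10 + 3 + 10 + 10 + 10 + 8 + 9 + 2 + 6 + 11 + 6 + 5 + 5 + 10 + 2 + 9 + 6 + 6 + 0 + 11 + 8) / 22 = 154 / 22 = 7.0000
LCL = c̄ − 3√c̄ = 7.0000 − 3 × 2.6458 = -0.9373 → 0 (cannot be negative)

0.000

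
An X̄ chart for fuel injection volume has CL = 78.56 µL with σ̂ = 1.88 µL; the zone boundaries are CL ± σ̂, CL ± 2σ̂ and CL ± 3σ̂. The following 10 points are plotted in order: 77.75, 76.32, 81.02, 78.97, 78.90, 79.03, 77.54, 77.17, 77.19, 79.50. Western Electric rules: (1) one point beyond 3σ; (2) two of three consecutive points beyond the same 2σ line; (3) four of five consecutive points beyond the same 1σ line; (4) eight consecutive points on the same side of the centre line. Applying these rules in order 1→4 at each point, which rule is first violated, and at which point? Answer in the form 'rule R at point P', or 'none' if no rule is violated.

Zone of each point (C = within 1σ̂, B = 1σ̂–2σ̂, A = 2σ̂–3σ̂, * = beyond 3σ̂; sign = side of CL): 1:-C, 2:-B, 3:+B, 4:+C, 5:+C, 6:+C, 7:-C, 8:-C, 9:-C, 10:+C
No rule fires across all 10 points.

none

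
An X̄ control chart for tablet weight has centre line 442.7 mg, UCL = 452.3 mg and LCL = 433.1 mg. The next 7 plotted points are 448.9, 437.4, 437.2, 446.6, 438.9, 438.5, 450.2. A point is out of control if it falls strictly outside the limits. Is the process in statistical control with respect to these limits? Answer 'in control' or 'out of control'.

All 7 points lie within [433.1, 452.3].

in control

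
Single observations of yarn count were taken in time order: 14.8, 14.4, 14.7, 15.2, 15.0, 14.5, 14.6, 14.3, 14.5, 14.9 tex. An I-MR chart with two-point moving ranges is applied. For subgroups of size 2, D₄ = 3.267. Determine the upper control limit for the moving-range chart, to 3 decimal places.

1.053

Moving ranges: 0.4, 0.3, 0.5, 0.2, 0.5, 0.1, 0.3, 0.2, 0.4; M̄R̄ = 2.9000 / 9 = 0.3222
UCL_MR = D₄·M̄R̄ = 3.267 × 0.3222 = 1.0527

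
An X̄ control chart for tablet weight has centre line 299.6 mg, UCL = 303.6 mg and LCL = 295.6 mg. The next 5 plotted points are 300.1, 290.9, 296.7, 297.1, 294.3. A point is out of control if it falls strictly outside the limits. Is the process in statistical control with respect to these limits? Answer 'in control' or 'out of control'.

out of control

Compare each point to [295.6, 303.6]: sample 2 = 290.9 < LCL; sample 5 = 294.3 < LCL.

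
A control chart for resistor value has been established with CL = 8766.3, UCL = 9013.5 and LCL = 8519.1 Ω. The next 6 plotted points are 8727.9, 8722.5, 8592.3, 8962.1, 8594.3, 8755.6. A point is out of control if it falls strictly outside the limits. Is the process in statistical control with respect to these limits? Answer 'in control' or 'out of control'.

in control

All 6 points lie within [8519.1, 9013.5].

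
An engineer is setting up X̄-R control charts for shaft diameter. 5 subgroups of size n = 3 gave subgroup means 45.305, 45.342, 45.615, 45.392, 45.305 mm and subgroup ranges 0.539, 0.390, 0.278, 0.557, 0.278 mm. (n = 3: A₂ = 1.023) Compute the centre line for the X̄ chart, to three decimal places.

X̄̄ = (45.305 + 45.342 + 45.615 + 45.392 + 45.305) / 5 = 226.9590 / 5 = 45.3918
CL = X̄̄ = 45.3918

45.392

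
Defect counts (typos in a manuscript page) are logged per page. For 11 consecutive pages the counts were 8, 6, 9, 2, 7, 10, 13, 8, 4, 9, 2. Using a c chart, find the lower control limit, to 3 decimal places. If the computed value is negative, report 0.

c̄ = (8 + 6 + 9 + 2 + 7 + 10 + 13 + 8 + 4 + 9 + 2) / 11 = 78 / 11 = 7.0909
LCL = c̄ − 3√c̄ = 7.0909 − 3 × 2.6629 = -0.8977 → 0 (cannot be negative)

0.000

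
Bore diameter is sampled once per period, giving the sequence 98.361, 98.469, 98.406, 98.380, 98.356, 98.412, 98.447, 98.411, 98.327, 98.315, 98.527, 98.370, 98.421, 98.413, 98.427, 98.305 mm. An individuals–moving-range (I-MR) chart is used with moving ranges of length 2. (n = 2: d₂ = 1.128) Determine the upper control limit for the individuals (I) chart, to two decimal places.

98.58

X̄ = (98.361 + 98.469 + 98.406 + 98.380 + 98.356 + 98.412 + 98.447 + 98.411 + 98.327 + 98.315 + 98.527 + 98.370 + 98.421 + 98.413 + 98.427 + 98.305) / 16 = 98.3967
Moving ranges: 0.108, 0.063, 0.026, 0.024, 0.056, 0.035, 0.036, 0.084, 0.012, 0.212, 0.157, 0.051, 0.008, 0.014, 0.122; M̄R̄ = 1.0080 / 15 = 0.0672
UCL = X̄ + 3·M̄R̄/d₂ = 98.3967 + 3 × 0.0672 / 1.128 = 98.5754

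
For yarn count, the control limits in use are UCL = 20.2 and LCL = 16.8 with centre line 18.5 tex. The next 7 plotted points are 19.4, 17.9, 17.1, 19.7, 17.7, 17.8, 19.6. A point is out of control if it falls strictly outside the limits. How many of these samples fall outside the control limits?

0

All 7 points lie within [16.8, 20.2].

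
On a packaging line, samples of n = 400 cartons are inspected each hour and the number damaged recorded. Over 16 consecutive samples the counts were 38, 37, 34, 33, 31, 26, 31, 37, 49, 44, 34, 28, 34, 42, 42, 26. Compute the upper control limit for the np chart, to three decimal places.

p̄ = Σdᵢ / (k·n) = 566 / (16 × 400) = 0.08844
UCL = np̄ + 3·√(np̄(1−p̄)) = 35.3750 + 3 × √(35.3750×0.91156) = 35.3750 + 3 × 5.6786 = 52.4108

52.411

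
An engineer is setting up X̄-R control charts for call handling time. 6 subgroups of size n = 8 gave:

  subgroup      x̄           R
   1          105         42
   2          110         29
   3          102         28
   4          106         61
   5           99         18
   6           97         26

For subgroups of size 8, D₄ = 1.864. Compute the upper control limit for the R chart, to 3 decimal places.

63.376

R̄ = (42 + 29 + 28 + 61 + 18 + 26) / 6 = 204.0000 / 6 = 34.0000
UCL_R = D₄·R̄ = 1.864 × 34.0000 = 63.3760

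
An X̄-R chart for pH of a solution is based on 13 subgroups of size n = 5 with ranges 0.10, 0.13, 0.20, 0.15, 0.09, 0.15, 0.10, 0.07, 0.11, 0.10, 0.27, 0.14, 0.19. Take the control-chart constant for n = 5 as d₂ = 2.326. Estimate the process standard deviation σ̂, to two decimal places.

R̄ = (0.10 + 0.13 + 0.20 + 0.15 + 0.09 + 0.15 + 0.10 + 0.07 + 0.11 + 0.10 + 0.27 + 0.14 + 0.19) / 13 = 0.1385
σ̂ = R̄ / d₂ = 0.1385 / 2.326 = 0.0595

0.06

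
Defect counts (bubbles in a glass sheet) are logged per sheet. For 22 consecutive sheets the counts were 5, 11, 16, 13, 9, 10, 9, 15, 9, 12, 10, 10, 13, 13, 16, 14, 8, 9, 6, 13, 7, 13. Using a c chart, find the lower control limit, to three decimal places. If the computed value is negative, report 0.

1.025

c̄ = (5 + 11 + 16 + 13 + 9 + 10 + 9 + 15 + 9 + 12 + 10 + 10 + 13 + 13 + 16 + 14 + 8 + 9 + 6 + 13 + 7 + 13) / 22 = 241 / 22 = 10.9545
LCL = c̄ − 3√c̄ = 10.9545 − 3 × 3.3098 = 1.0252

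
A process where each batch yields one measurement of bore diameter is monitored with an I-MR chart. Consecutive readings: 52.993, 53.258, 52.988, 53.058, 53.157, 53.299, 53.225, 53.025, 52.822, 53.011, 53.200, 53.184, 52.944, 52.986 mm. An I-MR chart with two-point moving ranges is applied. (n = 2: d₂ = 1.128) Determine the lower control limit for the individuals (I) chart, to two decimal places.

X̄ = (52.993 + 53.258 + 52.988 + 53.058 + 53.157 + 53.299 + 53.225 + 53.025 + 52.822 + 53.011 + 53.200 + 53.184 + 52.944 + 52.986) / 14 = 53.0821
Moving ranges: 0.265, 0.270, 0.070, 0.099, 0.142, 0.074, 0.200, 0.203, 0.189, 0.189, 0.016, 0.240, 0.042; M̄R̄ = 1.9990 / 13 = 0.1538
LCL = X̄ − 3·M̄R̄/d₂ = 53.0821 − 3 × 0.1538 / 1.128 = 52.6732

52.67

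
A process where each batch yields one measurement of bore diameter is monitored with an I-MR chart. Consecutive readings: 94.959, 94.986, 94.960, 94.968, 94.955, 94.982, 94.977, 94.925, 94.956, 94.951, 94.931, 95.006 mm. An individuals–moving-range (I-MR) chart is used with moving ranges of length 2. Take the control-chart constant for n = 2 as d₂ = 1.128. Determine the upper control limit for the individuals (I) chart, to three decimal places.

95.033

X̄ = (94.959 + 94.986 + 94.960 + 94.968 + 94.955 + 94.982 + 94.977 + 94.925 + 94.956 + 94.951 + 94.931 + 95.006) / 12 = 94.9630
Moving ranges: 0.027, 0.026, 0.008, 0.013, 0.027, 0.005, 0.052, 0.031, 0.005, 0.020, 0.075; M̄R̄ = 0.2890 / 11 = 0.0263
UCL = X̄ + 3·M̄R̄/d₂ = 94.9630 + 3 × 0.0263 / 1.128 = 95.0329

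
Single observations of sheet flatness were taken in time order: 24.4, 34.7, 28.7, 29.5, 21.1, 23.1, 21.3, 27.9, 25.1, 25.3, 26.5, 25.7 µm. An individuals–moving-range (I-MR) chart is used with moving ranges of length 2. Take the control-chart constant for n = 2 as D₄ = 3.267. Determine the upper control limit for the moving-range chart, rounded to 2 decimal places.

12.15

Moving ranges: 10.3, 6.0, 0.8, 8.4, 2.0, 1.8, 6.6, 2.8, 0.2, 1.2, 0.8; M̄R̄ = 40.9000 / 11 = 3.7182
UCL_MR = D₄·M̄R̄ = 3.267 × 3.7182 = 12.1473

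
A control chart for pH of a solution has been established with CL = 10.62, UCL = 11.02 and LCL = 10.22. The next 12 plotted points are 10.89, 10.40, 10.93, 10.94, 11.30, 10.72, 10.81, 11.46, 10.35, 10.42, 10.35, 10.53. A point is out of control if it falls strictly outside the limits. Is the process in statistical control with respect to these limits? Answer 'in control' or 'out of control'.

out of control

Compare each point to [10.22, 11.02]: sample 5 = 11.30 > UCL; sample 8 = 11.46 > UCL.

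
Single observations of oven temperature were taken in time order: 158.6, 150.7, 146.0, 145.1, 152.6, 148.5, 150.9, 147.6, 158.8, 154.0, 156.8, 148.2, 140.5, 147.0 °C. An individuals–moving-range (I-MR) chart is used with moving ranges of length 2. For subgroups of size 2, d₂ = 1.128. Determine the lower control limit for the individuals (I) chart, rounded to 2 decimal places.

X̄ = (158.6 + 150.7 + 146.0 + 145.1 + 152.6 + 148.5 + 150.9 + 147.6 + 158.8 + 154.0 + 156.8 + 148.2 + 140.5 + 147.0) / 14 = 150.3786
Moving ranges: 7.9, 4.7, 0.9, 7.5, 4.1, 2.4, 3.3, 11.2, 4.8, 2.8, 8.6, 7.7, 6.5; M̄R̄ = 72.4000 / 13 = 5.5692
LCL = X̄ − 3·M̄R̄/d₂ = 150.3786 − 3 × 5.5692 / 1.128 = 135.5668

135.57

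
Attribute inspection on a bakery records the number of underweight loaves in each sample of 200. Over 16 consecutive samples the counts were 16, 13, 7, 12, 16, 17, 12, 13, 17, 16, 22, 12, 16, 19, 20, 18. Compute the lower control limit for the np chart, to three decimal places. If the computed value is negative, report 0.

p̄ = Σdᵢ / (k·n) = 246 / (16 × 200) = 0.07687
LCL = np̄ − 3·√(np̄(1−p̄)) = 15.3750 − 3 × 3.7674 = 4.0729

4.073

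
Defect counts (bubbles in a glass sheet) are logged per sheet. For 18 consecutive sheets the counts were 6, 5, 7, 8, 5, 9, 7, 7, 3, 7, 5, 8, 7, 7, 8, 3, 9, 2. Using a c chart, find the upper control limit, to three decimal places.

c̄ = (6 + 5 + 7 + 8 + 5 + 9 + 7 + 7 + 3 + 7 + 5 + 8 + 7 + 7 + 8 + 3 + 9 + 2) / 18 = 113 / 18 = 6.2778
UCL = c̄ + 3√c̄ = 6.2778 + 3 × √6.2778 = 6.2778 + 3 × 2.5055 = 13.7944

13.794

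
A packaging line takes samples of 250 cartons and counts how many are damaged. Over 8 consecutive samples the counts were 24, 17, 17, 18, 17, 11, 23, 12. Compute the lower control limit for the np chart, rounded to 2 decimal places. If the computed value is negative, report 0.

p̄ = Σdᵢ / (k·n) = 139 / (8 × 250) = 0.06950
LCL = np̄ − 3·√(np̄(1−p̄)) = 17.3750 − 3 × 4.0209 = 5.3124

5.31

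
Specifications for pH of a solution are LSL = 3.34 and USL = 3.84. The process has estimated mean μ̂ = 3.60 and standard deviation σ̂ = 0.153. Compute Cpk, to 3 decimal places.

Cpu = (USL − μ̂) / (3σ̂) = (3.84 − 3.60) / (3 × 0.153) = 0.5229; Cpl = (μ̂ − LSL) / (3σ̂) = (3.60 − 3.34) / (3 × 0.153) = 0.5664; Cpk = min(Cpu, Cpl) = 0.5229

0.523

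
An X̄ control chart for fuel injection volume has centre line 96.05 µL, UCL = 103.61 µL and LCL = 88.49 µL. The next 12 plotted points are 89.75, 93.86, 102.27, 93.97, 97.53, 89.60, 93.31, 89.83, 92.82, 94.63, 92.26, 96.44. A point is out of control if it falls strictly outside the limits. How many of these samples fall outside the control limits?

0

All 12 points lie within [88.49, 103.61].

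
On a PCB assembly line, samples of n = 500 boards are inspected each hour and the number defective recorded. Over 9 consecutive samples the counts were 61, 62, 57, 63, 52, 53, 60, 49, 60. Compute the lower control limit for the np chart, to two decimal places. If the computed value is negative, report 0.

p̄ = Σdᵢ / (k·n) = 517 / (9 × 500) = 0.11489
LCL = np̄ − 3·√(np̄(1−p̄)) = 57.4444 − 3 × 7.1305 = 36.0528

36.05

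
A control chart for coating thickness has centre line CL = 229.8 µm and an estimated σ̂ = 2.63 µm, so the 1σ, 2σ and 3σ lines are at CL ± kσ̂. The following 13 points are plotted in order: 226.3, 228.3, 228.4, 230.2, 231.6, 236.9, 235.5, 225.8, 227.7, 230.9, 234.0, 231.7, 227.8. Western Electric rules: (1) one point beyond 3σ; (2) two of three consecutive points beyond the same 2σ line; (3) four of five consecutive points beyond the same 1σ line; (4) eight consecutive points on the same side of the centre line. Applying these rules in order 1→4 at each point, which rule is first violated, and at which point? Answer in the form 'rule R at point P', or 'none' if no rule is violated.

rule 2 at point 7

Zone of each point (C = within 1σ̂, B = 1σ̂–2σ̂, A = 2σ̂–3σ̂, * = beyond 3σ̂; sign = side of CL): 1:-B, 2:-C, 3:-C, 4:+C, 5:+C, 6:+A, 7:+A, 8:-B, 9:-C, 10:+C, 11:+B, 12:+C, 13:-C
Rule 2 (two of three consecutive points beyond the same 2σ limit) is satisfied at point 7.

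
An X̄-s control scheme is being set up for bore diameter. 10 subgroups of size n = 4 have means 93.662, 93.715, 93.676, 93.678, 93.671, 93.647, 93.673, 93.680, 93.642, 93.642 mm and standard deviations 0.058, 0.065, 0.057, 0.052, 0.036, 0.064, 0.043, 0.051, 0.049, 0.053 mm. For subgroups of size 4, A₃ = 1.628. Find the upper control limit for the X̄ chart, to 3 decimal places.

93.755

X̄̄ = (93.662 + 93.715 + 93.676 + 93.678 + 93.671 + 93.647 + 93.673 + 93.680 + 93.642 + 93.642) / 10 = 93.6686
s̄ = (0.058 + 0.065 + 0.057 + 0.052 + 0.036 + 0.064 + 0.043 + 0.051 + 0.049 + 0.053) / 10 = 0.0528
UCL = X̄̄ + A₃·s̄ = 93.6686 + 1.628 × 0.0528 = 93.7546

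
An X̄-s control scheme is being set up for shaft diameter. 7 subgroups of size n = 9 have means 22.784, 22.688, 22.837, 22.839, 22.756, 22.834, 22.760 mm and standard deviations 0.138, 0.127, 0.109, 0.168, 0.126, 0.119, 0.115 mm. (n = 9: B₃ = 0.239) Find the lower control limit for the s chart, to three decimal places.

0.031

s̄ = (0.138 + 0.127 + 0.109 + 0.168 + 0.126 + 0.119 + 0.115) / 7 = 0.1289
LCL_s = B₃·s̄ = 0.239 × 0.1289 = 0.0308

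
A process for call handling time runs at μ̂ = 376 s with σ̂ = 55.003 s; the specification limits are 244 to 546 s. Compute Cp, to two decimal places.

0.92

Cp = (USL − LSL) / (6σ̂) = (546 − 244) / (6 × 55.003) = 302.0000 / 330.0180 = 0.9151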